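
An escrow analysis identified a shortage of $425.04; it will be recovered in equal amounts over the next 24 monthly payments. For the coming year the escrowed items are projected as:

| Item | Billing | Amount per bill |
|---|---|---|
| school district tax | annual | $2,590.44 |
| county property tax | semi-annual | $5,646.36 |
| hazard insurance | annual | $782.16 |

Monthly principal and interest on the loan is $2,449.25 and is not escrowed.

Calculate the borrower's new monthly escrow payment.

$1,239.82

School district tax = $2,590.44/yr
County property tax = $5,646.36 × 2 = $11,292.72/yr
Hazard insurance = $782.16/yr
Yearly total = $14,665.32
Per month = $14,665.32 ÷ 12 = $1,222.11
Monthly shortage recovery: $425.04 ÷ 24 = $17.71
New monthly escrow = $1,222.11 + $17.71 = $1,239.82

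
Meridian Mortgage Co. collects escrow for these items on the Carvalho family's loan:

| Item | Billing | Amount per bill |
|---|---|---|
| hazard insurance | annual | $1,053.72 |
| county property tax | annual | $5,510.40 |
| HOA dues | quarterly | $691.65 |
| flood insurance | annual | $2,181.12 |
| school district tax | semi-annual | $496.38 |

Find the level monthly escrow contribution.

$1,042.05

Hazard insurance: $1,053.72 annually
County property tax: $5,510.40 annually
HOA dues: $691.65 × 4 = $2,766.60 annually
Flood insurance: $2,181.12 annually
School district tax: $496.38 × 2 = $992.76 annually
Annual escrow total = $1,053.72 + $5,510.40 + $2,766.60 + $2,181.12 + $992.76 = $12,504.60
Monthly escrow = $12,504.60 ÷ 12 = $1,042.05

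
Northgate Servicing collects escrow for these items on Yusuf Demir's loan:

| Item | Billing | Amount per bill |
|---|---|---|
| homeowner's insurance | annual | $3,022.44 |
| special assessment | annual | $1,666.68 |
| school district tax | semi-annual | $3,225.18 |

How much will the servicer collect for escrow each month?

Homeowner's insurance — $3,022.44/yr
Special assessment — $1,666.68/yr
School district tax — $3,225.18 × 2 = $6,450.36/yr
Combined annual = $3,022.44 + $1,666.68 + $6,450.36 = $11,139.48
Per month = $11,139.48 ÷ 12 = $928.29

$928.29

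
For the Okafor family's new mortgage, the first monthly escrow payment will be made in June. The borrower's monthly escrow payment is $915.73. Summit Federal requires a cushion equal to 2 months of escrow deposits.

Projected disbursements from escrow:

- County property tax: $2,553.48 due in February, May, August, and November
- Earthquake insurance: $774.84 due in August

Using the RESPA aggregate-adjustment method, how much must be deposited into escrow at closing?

Cushion = 2 × $915.73 = $1,831.46
Trial balance (start $0, +$915.73 each month, − disbursements):
  Jun: +$915.73 → $915.73
  Jul: +$915.73 → $1,831.46
  Aug: +$915.73 − $3,328.32 → -$581.13
  Sep: +$915.73 → $334.60
  Oct: +$915.73 → $1,250.33
  Nov: +$915.73 − $2,553.48 → -$387.42
  Dec: +$915.73 → $528.31
  Jan: +$915.73 → $1,444.04
  Feb: +$915.73 − $2,553.48 → -$193.71
  Mar: +$915.73 → $722.02
  Apr: +$915.73 → $1,637.75
  May: +$915.73 − $2,553.48 → $0.00
Lowest trial balance = -$581.13 (Aug)
Initial deposit = cushion − low point = $1,831.46 − (-$581.13) = $2,412.59

$2,412.59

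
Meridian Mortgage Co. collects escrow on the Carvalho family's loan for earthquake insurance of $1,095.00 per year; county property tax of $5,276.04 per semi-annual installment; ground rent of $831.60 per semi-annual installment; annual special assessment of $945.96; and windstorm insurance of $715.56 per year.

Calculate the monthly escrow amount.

$1,247.65

Earthquake insurance: $1,095.00
County property tax: $5,276.04 × 2 = $10,552.08
Ground rent: $831.60 × 2 = $1,663.20
Special assessment: $945.96
Windstorm insurance: $715.56
Total per year = $1,095.00 + $10,552.08 + $1,663.20 + $945.96 + $715.56 = $14,971.80
Monthly escrow = $14,971.80 ÷ 12 = $1,247.65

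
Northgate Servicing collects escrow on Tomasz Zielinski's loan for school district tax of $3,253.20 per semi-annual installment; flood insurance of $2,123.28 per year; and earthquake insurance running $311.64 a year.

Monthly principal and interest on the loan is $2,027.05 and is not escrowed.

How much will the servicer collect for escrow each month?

$745.11

School district tax = $3,253.20 × 2 = $6,506.40 annually
Flood insurance = $2,123.28 annually
Earthquake insurance = $311.64 annually
Total per year = $6,506.40 + $2,123.28 + $311.64 = $8,941.32
Monthly = $8,941.32 ÷ 12 = $745.11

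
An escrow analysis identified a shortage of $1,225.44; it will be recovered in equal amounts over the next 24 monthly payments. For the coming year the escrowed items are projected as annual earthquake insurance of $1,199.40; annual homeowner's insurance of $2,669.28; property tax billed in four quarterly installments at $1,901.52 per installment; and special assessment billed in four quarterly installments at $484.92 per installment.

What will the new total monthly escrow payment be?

$1,168.93

Earthquake insurance — $1,199.40 annually
Homeowner's insurance — $2,669.28 annually
Property tax — $1,901.52 × 4 = $7,606.08 annually
Special assessment — $484.92 × 4 = $1,939.68 annually
Combined annual = $13,414.44
Base monthly escrow = $13,414.44 / 12 = $1,117.87
Monthly shortage recovery: $1,225.44 ÷ 24 = $51.06
New monthly escrow = $1,117.87 + $51.06 = $1,168.93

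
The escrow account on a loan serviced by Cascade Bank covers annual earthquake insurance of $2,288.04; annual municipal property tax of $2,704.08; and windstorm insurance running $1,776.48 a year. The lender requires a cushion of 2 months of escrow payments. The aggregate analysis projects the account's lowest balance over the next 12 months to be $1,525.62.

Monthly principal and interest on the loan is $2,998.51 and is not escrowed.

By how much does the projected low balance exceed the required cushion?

$397.52

Earthquake insurance — $2,288.04/yr
Municipal property tax — $2,704.08/yr
Windstorm insurance — $1,776.48/yr
Yearly total = $6,768.60
Monthly = $6,768.60 / 12 = $564.05
Required cushion = 2 × $564.05 = $1,128.10
Excess over cushion: $1,525.62 − $1,128.10 = $397.52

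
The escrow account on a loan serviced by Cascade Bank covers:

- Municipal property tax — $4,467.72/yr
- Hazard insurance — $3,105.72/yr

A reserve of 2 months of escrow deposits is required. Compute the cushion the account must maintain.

$1,262.24

Municipal property tax = $4,467.72 annually
Hazard insurance = $3,105.72 annually
Combined annual = $4,467.72 + $3,105.72 = $7,573.44
Base monthly escrow = $7,573.44 / 12 = $631.12
Required cushion = 2 × $631.12 = $1,262.24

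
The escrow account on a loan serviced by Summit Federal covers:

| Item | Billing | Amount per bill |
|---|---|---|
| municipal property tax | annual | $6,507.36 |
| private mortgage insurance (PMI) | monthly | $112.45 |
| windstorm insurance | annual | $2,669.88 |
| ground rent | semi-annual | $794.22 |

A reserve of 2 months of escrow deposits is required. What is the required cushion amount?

$2,019.18

Municipal property tax — $6,507.36 annually
Private mortgage insurance (PMI) — $112.45 × 12 = $1,349.40 annually
Windstorm insurance — $2,669.88 annually
Ground rent — $794.22 × 2 = $1,588.44 annually
Combined annual = $6,507.36 + $1,349.40 + $2,669.88 + $1,588.44 = $12,115.08
Monthly escrow = $12,115.08 ÷ 12 = $1,009.59
Cushion = 2 × $1,009.59 = $2,019.18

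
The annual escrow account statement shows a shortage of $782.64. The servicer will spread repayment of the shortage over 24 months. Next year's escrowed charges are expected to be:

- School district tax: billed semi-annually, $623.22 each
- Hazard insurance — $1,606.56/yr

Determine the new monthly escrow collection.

$270.36

School district tax = $623.22 × 2 = $1,246.44 per year
Hazard insurance = $1,606.56 per year
Total per year = $2,853.00
Monthly = $2,853.00 / 12 = $237.75
Shortage spread = $782.64 / 24 = $32.61/mo
New monthly escrow = $237.75 + $32.61 = $270.36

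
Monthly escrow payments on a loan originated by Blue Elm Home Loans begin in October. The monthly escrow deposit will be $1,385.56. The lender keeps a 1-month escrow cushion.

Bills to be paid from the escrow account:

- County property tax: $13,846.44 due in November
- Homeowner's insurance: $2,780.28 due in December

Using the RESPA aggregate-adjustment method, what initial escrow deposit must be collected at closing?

$13,855.60

Cushion = 1 × $1,385.56 = $1,385.56
Trial balance (start $0, +$1,385.56 each month, − disbursements):
  Oct: +$1,385.56 → $1,385.56
  Nov: +$1,385.56 − $13,846.44 → -$11,075.32
  Dec: +$1,385.56 − $2,780.28 → -$12,470.04
  Jan: +$1,385.56 → -$11,084.48
  Feb: +$1,385.56 → -$9,698.92
  Mar: +$1,385.56 → -$8,313.36
  Apr: +$1,385.56 → -$6,927.80
  May: +$1,385.56 → -$5,542.24
  Jun: +$1,385.56 → -$4,156.68
  Jul: +$1,385.56 → -$2,771.12
  Aug: +$1,385.56 → -$1,385.56
  Sep: +$1,385.56 → $0.00
Lowest trial balance = -$12,470.04 (Dec)
Initial deposit = cushion − low point = $1,385.56 − (-$12,470.04) = $13,855.60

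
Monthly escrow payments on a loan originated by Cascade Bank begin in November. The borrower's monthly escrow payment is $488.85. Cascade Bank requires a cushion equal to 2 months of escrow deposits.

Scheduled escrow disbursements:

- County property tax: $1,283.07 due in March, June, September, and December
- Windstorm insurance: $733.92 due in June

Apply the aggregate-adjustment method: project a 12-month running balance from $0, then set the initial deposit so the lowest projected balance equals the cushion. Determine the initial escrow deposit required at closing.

Cushion = 2 × $488.85 = $977.70
Trial balance (start $0, +$488.85 each month, − disbursements):
  Nov: +$488.85 → $488.85
  Dec: +$488.85 − $1,283.07 → -$305.37
  Jan: +$488.85 → $183.48
  Feb: +$488.85 → $672.33
  Mar: +$488.85 − $1,283.07 → -$121.89
  Apr: +$488.85 → $366.96
  May: +$488.85 → $855.81
  Jun: +$488.85 − $2,016.99 → -$672.33
  Jul: +$488.85 → -$183.48
  Aug: +$488.85 → $305.37
  Sep: +$488.85 − $1,283.07 → -$488.85
  Oct: +$488.85 → $0.00
Lowest trial balance = -$672.33 (Jun)
Initial deposit = cushion − low point = $977.70 − (-$672.33) = $1,650.03

$1,650.03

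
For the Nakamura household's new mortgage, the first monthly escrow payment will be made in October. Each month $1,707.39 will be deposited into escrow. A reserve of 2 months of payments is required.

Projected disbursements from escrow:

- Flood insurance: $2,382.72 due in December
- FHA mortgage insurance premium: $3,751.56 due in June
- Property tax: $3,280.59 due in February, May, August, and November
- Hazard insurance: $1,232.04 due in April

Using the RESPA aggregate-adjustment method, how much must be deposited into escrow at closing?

$5,256.36

Cushion = 2 × $1,707.39 = $3,414.78
Trial balance (start $0, +$1,707.39 each month, − disbursements):
  Oct: +$1,707.39 → $1,707.39
  Nov: +$1,707.39 − $3,280.59 → $134.19
  Dec: +$1,707.39 − $2,382.72 → -$541.14
  Jan: +$1,707.39 → $1,166.25
  Feb: +$1,707.39 − $3,280.59 → -$406.95
  Mar: +$1,707.39 → $1,300.44
  Apr: +$1,707.39 − $1,232.04 → $1,775.79
  May: +$1,707.39 − $3,280.59 → $202.59
  Jun: +$1,707.39 − $3,751.56 → -$1,841.58
  Jul: +$1,707.39 → -$134.19
  Aug: +$1,707.39 − $3,280.59 → -$1,707.39
  Sep: +$1,707.39 → $0.00
Lowest trial balance = -$1,841.58 (Jun)
Initial deposit = cushion − low point = $3,414.78 − (-$1,841.58) = $5,256.36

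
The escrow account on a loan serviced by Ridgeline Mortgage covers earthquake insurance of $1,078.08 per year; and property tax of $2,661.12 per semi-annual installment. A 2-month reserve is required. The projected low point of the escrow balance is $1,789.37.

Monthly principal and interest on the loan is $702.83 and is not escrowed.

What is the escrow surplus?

Earthquake insurance: $1,078.08/yr
Property tax: $2,661.12 × 2 = $5,322.24/yr
Total annual escrow = $6,400.32
Base monthly escrow = $6,400.32 / 12 = $533.36
Cushion = 2 × $533.36 = $1,066.72
Surplus = $1,789.37 − $1,066.72 = $722.65

$722.65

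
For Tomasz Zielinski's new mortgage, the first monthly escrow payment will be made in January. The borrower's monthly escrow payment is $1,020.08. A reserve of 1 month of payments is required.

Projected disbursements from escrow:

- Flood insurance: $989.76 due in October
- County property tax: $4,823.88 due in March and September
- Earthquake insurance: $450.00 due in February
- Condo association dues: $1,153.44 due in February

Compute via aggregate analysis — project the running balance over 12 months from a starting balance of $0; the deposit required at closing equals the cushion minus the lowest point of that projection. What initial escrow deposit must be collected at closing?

Cushion = 1 × $1,020.08 = $1,020.08
Trial balance (start $0, +$1,020.08 each month, − disbursements):
  Jan: +$1,020.08 → $1,020.08
  Feb: +$1,020.08 − $1,603.44 → $436.72
  Mar: +$1,020.08 − $4,823.88 → -$3,367.08
  Apr: +$1,020.08 → -$2,347.00
  May: +$1,020.08 → -$1,326.92
  Jun: +$1,020.08 → -$306.84
  Jul: +$1,020.08 → $713.24
  Aug: +$1,020.08 → $1,733.32
  Sep: +$1,020.08 − $4,823.88 → -$2,070.48
  Oct: +$1,020.08 − $989.76 → -$2,040.16
  Nov: +$1,020.08 → -$1,020.08
  Dec: +$1,020.08 → $0.00
Lowest trial balance = -$3,367.08 (Mar)
Initial deposit = cushion − low point = $1,020.08 − (-$3,367.08) = $4,387.16

$4,387.16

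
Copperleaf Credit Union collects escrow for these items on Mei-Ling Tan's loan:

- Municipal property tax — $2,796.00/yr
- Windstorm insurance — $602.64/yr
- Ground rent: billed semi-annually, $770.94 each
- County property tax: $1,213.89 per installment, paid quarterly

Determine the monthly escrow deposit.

$816.34

Municipal property tax — $2,796.00/yr
Windstorm insurance — $602.64/yr
Ground rent — $770.94 × 2 = $1,541.88/yr
County property tax — $1,213.89 × 4 = $4,855.56/yr
Annual escrow total = $2,796.00 + $602.64 + $1,541.88 + $4,855.56 = $9,796.08
Monthly escrow = $9,796.08 ÷ 12 = $816.34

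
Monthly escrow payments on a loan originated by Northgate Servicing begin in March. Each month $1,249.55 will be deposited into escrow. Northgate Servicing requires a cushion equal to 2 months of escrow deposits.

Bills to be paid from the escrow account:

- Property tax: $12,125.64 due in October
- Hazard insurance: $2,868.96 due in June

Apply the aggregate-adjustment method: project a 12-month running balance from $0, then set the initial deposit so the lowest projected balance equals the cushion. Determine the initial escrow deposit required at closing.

$7,497.30

Cushion = 2 × $1,249.55 = $2,499.10
Trial balance (start $0, +$1,249.55 each month, − disbursements):
  Mar: +$1,249.55 → $1,249.55
  Apr: +$1,249.55 → $2,499.10
  May: +$1,249.55 → $3,748.65
  Jun: +$1,249.55 − $2,868.96 → $2,129.24
  Jul: +$1,249.55 → $3,378.79
  Aug: +$1,249.55 → $4,628.34
  Sep: +$1,249.55 → $5,877.89
  Oct: +$1,249.55 − $12,125.64 → -$4,998.20
  Nov: +$1,249.55 → -$3,748.65
  Dec: +$1,249.55 → -$2,499.10
  Jan: +$1,249.55 → -$1,249.55
  Feb: +$1,249.55 → $0.00
Lowest trial balance = -$4,998.20 (Oct)
Initial deposit = cushion − low point = $2,499.10 − (-$4,998.20) = $7,497.30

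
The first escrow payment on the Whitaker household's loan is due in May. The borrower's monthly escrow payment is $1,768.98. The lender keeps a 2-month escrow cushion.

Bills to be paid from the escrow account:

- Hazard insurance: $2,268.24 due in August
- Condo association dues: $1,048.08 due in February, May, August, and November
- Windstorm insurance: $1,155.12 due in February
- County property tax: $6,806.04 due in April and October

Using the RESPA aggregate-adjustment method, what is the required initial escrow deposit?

Cushion = 2 × $1,768.98 = $3,537.96
Trial balance (start $0, +$1,768.98 each month, − disbursements):
  May: +$1,768.98 − $1,048.08 → $720.90
  Jun: +$1,768.98 → $2,489.88
  Jul: +$1,768.98 → $4,258.86
  Aug: +$1,768.98 − $3,316.32 → $2,711.52
  Sep: +$1,768.98 → $4,480.50
  Oct: +$1,768.98 − $6,806.04 → -$556.56
  Nov: +$1,768.98 − $1,048.08 → $164.34
  Dec: +$1,768.98 → $1,933.32
  Jan: +$1,768.98 → $3,702.30
  Feb: +$1,768.98 − $2,203.20 → $3,268.08
  Mar: +$1,768.98 → $5,037.06
  Apr: +$1,768.98 − $6,806.04 → $0.00
Lowest trial balance = -$556.56 (Oct)
Initial deposit = cushion − low point = $3,537.96 − (-$556.56) = $4,094.52

$4,094.52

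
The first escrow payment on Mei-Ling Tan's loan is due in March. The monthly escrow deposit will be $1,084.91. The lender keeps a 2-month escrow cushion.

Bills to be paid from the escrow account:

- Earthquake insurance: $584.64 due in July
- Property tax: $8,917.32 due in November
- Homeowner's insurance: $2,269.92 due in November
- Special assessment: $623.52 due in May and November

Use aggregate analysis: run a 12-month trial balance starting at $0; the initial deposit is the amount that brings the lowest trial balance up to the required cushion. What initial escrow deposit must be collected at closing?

Cushion = 2 × $1,084.91 = $2,169.82
Trial balance (start $0, +$1,084.91 each month, − disbursements):
  Mar: +$1,084.91 → $1,084.91
  Apr: +$1,084.91 → $2,169.82
  May: +$1,084.91 − $623.52 → $2,631.21
  Jun: +$1,084.91 → $3,716.12
  Jul: +$1,084.91 − $584.64 → $4,216.39
  Aug: +$1,084.91 → $5,301.30
  Sep: +$1,084.91 → $6,386.21
  Oct: +$1,084.91 → $7,471.12
  Nov: +$1,084.91 − $11,810.76 → -$3,254.73
  Dec: +$1,084.91 → -$2,169.82
  Jan: +$1,084.91 → -$1,084.91
  Feb: +$1,084.91 → $0.00
Lowest trial balance = -$3,254.73 (Nov)
Initial deposit = cushion − low point = $2,169.82 − (-$3,254.73) = $5,424.55

$5,424.55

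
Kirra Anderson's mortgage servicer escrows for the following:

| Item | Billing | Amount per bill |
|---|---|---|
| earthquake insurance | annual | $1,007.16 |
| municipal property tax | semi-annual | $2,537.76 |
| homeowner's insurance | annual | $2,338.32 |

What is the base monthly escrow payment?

Earthquake insurance — $1,007.16
Municipal property tax — $2,537.76 × 2 = $5,075.52
Homeowner's insurance — $2,338.32
Total per year = $1,007.16 + $5,075.52 + $2,338.32 = $8,421.00
Base monthly escrow = $8,421.00 ÷ 12 = $701.75

$701.75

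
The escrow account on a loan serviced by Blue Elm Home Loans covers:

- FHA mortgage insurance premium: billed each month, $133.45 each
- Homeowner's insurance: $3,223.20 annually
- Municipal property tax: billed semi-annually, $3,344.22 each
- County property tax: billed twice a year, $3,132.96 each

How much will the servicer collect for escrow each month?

FHA mortgage insurance premium: $133.45 × 12 = $1,601.40
Homeowner's insurance: $3,223.20
Municipal property tax: $3,344.22 × 2 = $6,688.44
County property tax: $3,132.96 × 2 = $6,265.92
Total per year = $1,601.40 + $3,223.20 + $6,688.44 + $6,265.92 = $17,778.96
Per month = $17,778.96 ÷ 12 = $1,481.58

$1,481.58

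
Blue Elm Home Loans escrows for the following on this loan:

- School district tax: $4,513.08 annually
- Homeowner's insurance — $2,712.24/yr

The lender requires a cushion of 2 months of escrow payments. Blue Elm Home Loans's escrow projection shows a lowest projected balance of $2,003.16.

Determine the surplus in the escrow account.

School district tax = $4,513.08 per year
Homeowner's insurance = $2,712.24 per year
Total per year = $4,513.08 + $2,712.24 = $7,225.32
Base monthly escrow = $7,225.32 ÷ 12 = $602.11
Required reserve = 2 × $602.11 = $1,204.22
Excess over cushion: $2,003.16 − $1,204.22 = $798.94

$798.94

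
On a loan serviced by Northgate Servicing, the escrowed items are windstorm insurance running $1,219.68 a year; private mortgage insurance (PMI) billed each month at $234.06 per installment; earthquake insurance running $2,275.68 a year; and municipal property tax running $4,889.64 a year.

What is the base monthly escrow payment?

$932.81

Windstorm insurance = $1,219.68/yr
Private mortgage insurance (PMI) = $234.06 × 12 = $2,808.72/yr
Earthquake insurance = $2,275.68/yr
Municipal property tax = $4,889.64/yr
Annual escrow total = $1,219.68 + $2,808.72 + $2,275.68 + $4,889.64 = $11,193.72
Monthly escrow = $11,193.72 / 12 = $932.81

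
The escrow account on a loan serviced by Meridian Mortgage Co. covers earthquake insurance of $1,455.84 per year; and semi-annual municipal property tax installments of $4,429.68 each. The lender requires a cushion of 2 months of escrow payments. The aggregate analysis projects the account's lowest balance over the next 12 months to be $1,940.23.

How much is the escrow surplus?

$221.03

Earthquake insurance — $1,455.84 annually
Municipal property tax — $4,429.68 × 2 = $8,859.36 annually
Yearly total = $1,455.84 + $8,859.36 = $10,315.20
Monthly = $10,315.20 / 12 = $859.60
Required reserve = 2 × $859.60 = $1,719.20
Excess over cushion: $1,940.23 − $1,719.20 = $221.03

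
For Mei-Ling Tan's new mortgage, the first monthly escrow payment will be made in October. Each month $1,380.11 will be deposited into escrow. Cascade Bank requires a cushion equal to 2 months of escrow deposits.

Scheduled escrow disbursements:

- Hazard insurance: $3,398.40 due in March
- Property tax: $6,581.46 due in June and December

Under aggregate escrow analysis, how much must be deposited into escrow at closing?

Cushion = 2 × $1,380.11 = $2,760.22
Trial balance (start $0, +$1,380.11 each month, − disbursements):
  Oct: +$1,380.11 → $1,380.11
  Nov: +$1,380.11 → $2,760.22
  Dec: +$1,380.11 − $6,581.46 → -$2,441.13
  Jan: +$1,380.11 → -$1,061.02
  Feb: +$1,380.11 → $319.09
  Mar: +$1,380.11 − $3,398.40 → -$1,699.20
  Apr: +$1,380.11 → -$319.09
  May: +$1,380.11 → $1,061.02
  Jun: +$1,380.11 − $6,581.46 → -$4,140.33
  Jul: +$1,380.11 → -$2,760.22
  Aug: +$1,380.11 → -$1,380.11
  Sep: +$1,380.11 → $0.00
Lowest trial balance = -$4,140.33 (Jun)
Initial deposit = cushion − low point = $2,760.22 − (-$4,140.33) = $6,900.55

$6,900.55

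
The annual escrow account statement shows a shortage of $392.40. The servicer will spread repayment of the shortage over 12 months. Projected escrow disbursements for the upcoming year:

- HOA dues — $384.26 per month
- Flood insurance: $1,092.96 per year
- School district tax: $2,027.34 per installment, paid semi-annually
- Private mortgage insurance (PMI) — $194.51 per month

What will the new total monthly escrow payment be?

$1,040.44

HOA dues = $384.26 × 12 = $4,611.12 annually
Flood insurance = $1,092.96 annually
School district tax = $2,027.34 × 2 = $4,054.68 annually
Private mortgage insurance (PMI) = $194.51 × 12 = $2,334.12 annually
Annual escrow total = $12,092.88
Monthly = $12,092.88 ÷ 12 = $1,007.74
Shortage spread = $392.40 / 12 = $32.70/mo
New monthly escrow = $1,007.74 + $32.70 = $1,040.44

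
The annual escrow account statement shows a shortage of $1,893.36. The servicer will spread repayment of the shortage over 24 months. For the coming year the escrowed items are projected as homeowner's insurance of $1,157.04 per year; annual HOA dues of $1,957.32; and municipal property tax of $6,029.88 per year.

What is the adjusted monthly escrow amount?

Homeowner's insurance: $1,157.04 per year
HOA dues: $1,957.32 per year
Municipal property tax: $6,029.88 per year
Yearly total = $1,157.04 + $1,957.32 + $6,029.88 = $9,144.24
Per month = $9,144.24 ÷ 12 = $762.02
Shortage spread = $1,893.36 ÷ 24 = $78.89/mo
Adjusted monthly = $762.02 + $78.89 = $840.91

$840.91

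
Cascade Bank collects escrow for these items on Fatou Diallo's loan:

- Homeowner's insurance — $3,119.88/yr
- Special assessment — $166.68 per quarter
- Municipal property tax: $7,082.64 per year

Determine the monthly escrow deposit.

Homeowner's insurance: $3,119.88/yr
Special assessment: $166.68 × 4 = $666.72/yr
Municipal property tax: $7,082.64/yr
Total annual escrow = $10,869.24
Monthly = $10,869.24 / 12 = $905.77

$905.77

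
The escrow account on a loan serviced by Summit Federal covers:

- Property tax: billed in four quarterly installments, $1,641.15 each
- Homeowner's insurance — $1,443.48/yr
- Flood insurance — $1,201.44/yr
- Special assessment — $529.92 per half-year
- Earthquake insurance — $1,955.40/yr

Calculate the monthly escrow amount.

Property tax: $1,641.15 × 4 = $6,564.60 per year
Homeowner's insurance: $1,443.48 per year
Flood insurance: $1,201.44 per year
Special assessment: $529.92 × 2 = $1,059.84 per year
Earthquake insurance: $1,955.40 per year
Annual escrow total = $12,224.76
Base monthly escrow = $12,224.76 / 12 = $1,018.73

$1,018.73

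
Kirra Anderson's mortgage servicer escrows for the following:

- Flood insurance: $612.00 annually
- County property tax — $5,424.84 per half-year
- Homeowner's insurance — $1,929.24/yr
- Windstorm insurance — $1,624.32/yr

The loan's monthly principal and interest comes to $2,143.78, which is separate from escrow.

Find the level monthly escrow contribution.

$1,251.27

Flood insurance: $612.00 annually
County property tax: $5,424.84 × 2 = $10,849.68 annually
Homeowner's insurance: $1,929.24 annually
Windstorm insurance: $1,624.32 annually
Combined annual = $612.00 + $10,849.68 + $1,929.24 + $1,624.32 = $15,015.24
Base monthly escrow = $15,015.24 / 12 = $1,251.27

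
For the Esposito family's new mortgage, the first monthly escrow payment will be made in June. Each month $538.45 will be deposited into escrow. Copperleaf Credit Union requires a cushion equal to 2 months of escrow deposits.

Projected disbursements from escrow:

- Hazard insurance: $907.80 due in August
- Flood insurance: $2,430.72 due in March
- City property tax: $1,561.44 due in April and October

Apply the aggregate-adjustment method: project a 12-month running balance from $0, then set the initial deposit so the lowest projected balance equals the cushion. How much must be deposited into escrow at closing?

$1,615.35

Cushion = 2 × $538.45 = $1,076.90
Trial balance (start $0, +$538.45 each month, − disbursements):
  Jun: +$538.45 → $538.45
  Jul: +$538.45 → $1,076.90
  Aug: +$538.45 − $907.80 → $707.55
  Sep: +$538.45 → $1,246.00
  Oct: +$538.45 − $1,561.44 → $223.01
  Nov: +$538.45 → $761.46
  Dec: +$538.45 → $1,299.91
  Jan: +$538.45 → $1,838.36
  Feb: +$538.45 → $2,376.81
  Mar: +$538.45 − $2,430.72 → $484.54
  Apr: +$538.45 − $1,561.44 → -$538.45
  May: +$538.45 → $0.00
Lowest trial balance = -$538.45 (Apr)
Initial deposit = cushion − low point = $1,076.90 − (-$538.45) = $1,615.35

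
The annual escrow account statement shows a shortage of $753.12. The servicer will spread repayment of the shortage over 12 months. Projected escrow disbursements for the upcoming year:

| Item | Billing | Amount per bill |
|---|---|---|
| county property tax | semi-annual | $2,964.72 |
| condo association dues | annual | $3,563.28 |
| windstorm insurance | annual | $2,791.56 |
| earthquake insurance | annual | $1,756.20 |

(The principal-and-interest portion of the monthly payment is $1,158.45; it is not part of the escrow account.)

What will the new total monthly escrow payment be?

$1,232.80

County property tax: $2,964.72 × 2 = $5,929.44/yr
Condo association dues: $3,563.28/yr
Windstorm insurance: $2,791.56/yr
Earthquake insurance: $1,756.20/yr
Total annual escrow = $14,040.48
Base monthly escrow = $14,040.48 / 12 = $1,170.04
Monthly shortage recovery: $753.12 / 12 = $62.76
New monthly escrow = $1,170.04 + $62.76 = $1,232.80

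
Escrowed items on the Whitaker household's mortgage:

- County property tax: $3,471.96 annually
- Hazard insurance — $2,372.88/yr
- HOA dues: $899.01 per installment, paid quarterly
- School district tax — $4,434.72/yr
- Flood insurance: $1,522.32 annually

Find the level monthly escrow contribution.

$1,283.16

County property tax: $3,471.96 per year
Hazard insurance: $2,372.88 per year
HOA dues: $899.01 × 4 = $3,596.04 per year
School district tax: $4,434.72 per year
Flood insurance: $1,522.32 per year
Total annual escrow = $15,397.92
Per month = $15,397.92 / 12 = $1,283.16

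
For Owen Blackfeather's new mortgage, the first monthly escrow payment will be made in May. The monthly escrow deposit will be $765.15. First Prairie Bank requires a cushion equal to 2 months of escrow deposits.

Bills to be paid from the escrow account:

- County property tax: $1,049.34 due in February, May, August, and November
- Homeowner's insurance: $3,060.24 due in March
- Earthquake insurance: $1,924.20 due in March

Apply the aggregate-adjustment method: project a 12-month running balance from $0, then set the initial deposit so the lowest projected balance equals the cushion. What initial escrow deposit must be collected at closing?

$2,295.45

Cushion = 2 × $765.15 = $1,530.30
Trial balance (start $0, +$765.15 each month, − disbursements):
  May: +$765.15 − $1,049.34 → -$284.19
  Jun: +$765.15 → $480.96
  Jul: +$765.15 → $1,246.11
  Aug: +$765.15 − $1,049.34 → $961.92
  Sep: +$765.15 → $1,727.07
  Oct: +$765.15 → $2,492.22
  Nov: +$765.15 − $1,049.34 → $2,208.03
  Dec: +$765.15 → $2,973.18
  Jan: +$765.15 → $3,738.33
  Feb: +$765.15 − $1,049.34 → $3,454.14
  Mar: +$765.15 − $4,984.44 → -$765.15
  Apr: +$765.15 → $0.00
Lowest trial balance = -$765.15 (Mar)
Initial deposit = cushion − low point = $1,530.30 − (-$765.15) = $2,295.45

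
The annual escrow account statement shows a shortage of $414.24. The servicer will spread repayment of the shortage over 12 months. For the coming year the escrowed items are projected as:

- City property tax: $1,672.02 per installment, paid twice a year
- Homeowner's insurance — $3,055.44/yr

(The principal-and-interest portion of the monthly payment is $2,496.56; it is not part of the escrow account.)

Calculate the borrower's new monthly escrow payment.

$567.81

City property tax: $1,672.02 × 2 = $3,344.04/yr
Homeowner's insurance: $3,055.44/yr
Total annual escrow = $3,344.04 + $3,055.44 = $6,399.48
Monthly = $6,399.48 / 12 = $533.29
Shortage spread = $414.24 / 12 = $34.52/mo
Adjusted monthly = $533.29 + $34.52 = $567.81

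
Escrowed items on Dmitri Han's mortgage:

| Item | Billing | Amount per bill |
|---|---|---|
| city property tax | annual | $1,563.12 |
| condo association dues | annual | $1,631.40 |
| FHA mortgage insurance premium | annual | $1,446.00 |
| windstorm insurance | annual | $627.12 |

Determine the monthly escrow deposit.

City property tax — $1,563.12 per year
Condo association dues — $1,631.40 per year
FHA mortgage insurance premium — $1,446.00 per year
Windstorm insurance — $627.12 per year
Combined annual = $5,267.64
Monthly = $5,267.64 / 12 = $438.97

$438.97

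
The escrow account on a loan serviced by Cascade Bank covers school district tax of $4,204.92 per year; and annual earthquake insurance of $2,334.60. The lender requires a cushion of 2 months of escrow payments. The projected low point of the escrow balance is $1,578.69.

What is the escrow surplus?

School district tax = $4,204.92/yr
Earthquake insurance = $2,334.60/yr
Yearly total = $4,204.92 + $2,334.60 = $6,539.52
Base monthly escrow = $6,539.52 / 12 = $544.96
Required cushion = 2 × $544.96 = $1,089.92
Surplus = $1,578.69 − $1,089.92 = $488.77

$488.77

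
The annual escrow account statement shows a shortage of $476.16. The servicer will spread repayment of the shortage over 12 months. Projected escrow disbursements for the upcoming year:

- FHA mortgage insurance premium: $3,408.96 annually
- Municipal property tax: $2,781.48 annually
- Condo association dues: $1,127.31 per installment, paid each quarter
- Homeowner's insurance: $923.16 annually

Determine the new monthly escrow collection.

FHA mortgage insurance premium — $3,408.96 per year
Municipal property tax — $2,781.48 per year
Condo association dues — $1,127.31 × 4 = $4,509.24 per year
Homeowner's insurance — $923.16 per year
Total per year = $3,408.96 + $2,781.48 + $4,509.24 + $923.16 = $11,622.84
Per month = $11,622.84 ÷ 12 = $968.57
Shortage spread = $476.16 / 12 = $39.68/mo
Adjusted monthly = $968.57 + $39.68 = $1,008.25

$1,008.25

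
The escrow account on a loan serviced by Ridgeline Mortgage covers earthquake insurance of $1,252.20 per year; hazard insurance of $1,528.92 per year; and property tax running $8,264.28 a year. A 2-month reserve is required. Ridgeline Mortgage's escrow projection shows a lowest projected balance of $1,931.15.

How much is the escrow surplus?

Earthquake insurance: $1,252.20 per year
Hazard insurance: $1,528.92 per year
Property tax: $8,264.28 per year
Annual escrow total = $1,252.20 + $1,528.92 + $8,264.28 = $11,045.40
Monthly escrow = $11,045.40 / 12 = $920.45
Cushion = 2 × $920.45 = $1,840.90
Surplus = $1,931.15 − $1,840.90 = $90.25

$90.25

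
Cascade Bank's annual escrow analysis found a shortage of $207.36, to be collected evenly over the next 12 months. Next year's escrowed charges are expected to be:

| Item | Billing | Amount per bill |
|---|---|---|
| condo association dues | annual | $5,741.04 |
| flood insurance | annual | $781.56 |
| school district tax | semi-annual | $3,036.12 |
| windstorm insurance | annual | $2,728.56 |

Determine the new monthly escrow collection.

Condo association dues — $5,741.04 per year
Flood insurance — $781.56 per year
School district tax — $3,036.12 × 2 = $6,072.24 per year
Windstorm insurance — $2,728.56 per year
Combined annual = $15,323.40
Monthly = $15,323.40 ÷ 12 = $1,276.95
Monthly shortage recovery: $207.36 ÷ 12 = $17.28
New monthly escrow = $1,276.95 + $17.28 = $1,294.23

$1,294.23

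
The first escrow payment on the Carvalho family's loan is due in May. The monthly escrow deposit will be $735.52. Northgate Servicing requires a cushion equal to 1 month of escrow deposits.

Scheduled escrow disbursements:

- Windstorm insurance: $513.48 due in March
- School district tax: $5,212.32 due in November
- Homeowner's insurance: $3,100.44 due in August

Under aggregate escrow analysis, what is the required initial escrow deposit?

$3,899.64

Cushion = 1 × $735.52 = $735.52
Trial balance (start $0, +$735.52 each month, − disbursements):
  May: +$735.52 → $735.52
  Jun: +$735.52 → $1,471.04
  Jul: +$735.52 → $2,206.56
  Aug: +$735.52 − $3,100.44 → -$158.36
  Sep: +$735.52 → $577.16
  Oct: +$735.52 → $1,312.68
  Nov: +$735.52 − $5,212.32 → -$3,164.12
  Dec: +$735.52 → -$2,428.60
  Jan: +$735.52 → -$1,693.08
  Feb: +$735.52 → -$957.56
  Mar: +$735.52 − $513.48 → -$735.52
  Apr: +$735.52 → $0.00
Lowest trial balance = -$3,164.12 (Nov)
Initial deposit = cushion − low point = $735.52 − (-$3,164.12) = $3,899.64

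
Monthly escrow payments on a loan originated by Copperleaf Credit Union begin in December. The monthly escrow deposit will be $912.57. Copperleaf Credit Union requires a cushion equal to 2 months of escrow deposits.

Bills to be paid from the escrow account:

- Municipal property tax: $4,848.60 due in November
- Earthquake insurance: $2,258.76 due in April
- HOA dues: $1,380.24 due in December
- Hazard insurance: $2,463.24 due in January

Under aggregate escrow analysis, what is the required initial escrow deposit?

$3,843.48

Cushion = 2 × $912.57 = $1,825.14
Trial balance (start $0, +$912.57 each month, − disbursements):
  Dec: +$912.57 − $1,380.24 → -$467.67
  Jan: +$912.57 − $2,463.24 → -$2,018.34
  Feb: +$912.57 → -$1,105.77
  Mar: +$912.57 → -$193.20
  Apr: +$912.57 − $2,258.76 → -$1,539.39
  May: +$912.57 → -$626.82
  Jun: +$912.57 → $285.75
  Jul: +$912.57 → $1,198.32
  Aug: +$912.57 → $2,110.89
  Sep: +$912.57 → $3,023.46
  Oct: +$912.57 → $3,936.03
  Nov: +$912.57 − $4,848.60 → $0.00
Lowest trial balance = -$2,018.34 (Jan)
Initial deposit = cushion − low point = $1,825.14 − (-$2,018.34) = $3,843.48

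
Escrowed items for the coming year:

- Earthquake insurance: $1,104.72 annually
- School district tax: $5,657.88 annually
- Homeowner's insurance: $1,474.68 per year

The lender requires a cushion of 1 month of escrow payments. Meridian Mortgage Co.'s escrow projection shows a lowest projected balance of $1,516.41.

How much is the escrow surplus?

Earthquake insurance: $1,104.72
School district tax: $5,657.88
Homeowner's insurance: $1,474.68
Yearly total = $8,237.28
Base monthly escrow = $8,237.28 ÷ 12 = $686.44
Required cushion = 1 × $686.44 = $686.44
Surplus = $1,516.41 − $686.44 = $829.97

$829.97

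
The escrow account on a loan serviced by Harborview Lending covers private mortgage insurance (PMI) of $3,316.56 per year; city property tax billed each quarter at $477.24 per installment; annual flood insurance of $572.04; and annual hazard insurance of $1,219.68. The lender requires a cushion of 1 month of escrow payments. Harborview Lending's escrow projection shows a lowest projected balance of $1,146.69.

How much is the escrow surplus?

$561.92

Private mortgage insurance (PMI): $3,316.56/yr
City property tax: $477.24 × 4 = $1,908.96/yr
Flood insurance: $572.04/yr
Hazard insurance: $1,219.68/yr
Total annual escrow = $3,316.56 + $1,908.96 + $572.04 + $1,219.68 = $7,017.24
Monthly = $7,017.24 ÷ 12 = $584.77
Required reserve = 1 × $584.77 = $584.77
Surplus = $1,146.69 − $584.77 = $561.92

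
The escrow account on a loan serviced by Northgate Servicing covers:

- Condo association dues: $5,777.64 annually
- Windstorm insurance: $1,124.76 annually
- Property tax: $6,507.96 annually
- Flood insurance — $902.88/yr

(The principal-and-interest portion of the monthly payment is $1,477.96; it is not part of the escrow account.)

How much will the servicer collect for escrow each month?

Condo association dues — $5,777.64 annually
Windstorm insurance — $1,124.76 annually
Property tax — $6,507.96 annually
Flood insurance — $902.88 annually
Total annual escrow = $5,777.64 + $1,124.76 + $6,507.96 + $902.88 = $14,313.24
Monthly escrow = $14,313.24 ÷ 12 = $1,192.77

$1,192.77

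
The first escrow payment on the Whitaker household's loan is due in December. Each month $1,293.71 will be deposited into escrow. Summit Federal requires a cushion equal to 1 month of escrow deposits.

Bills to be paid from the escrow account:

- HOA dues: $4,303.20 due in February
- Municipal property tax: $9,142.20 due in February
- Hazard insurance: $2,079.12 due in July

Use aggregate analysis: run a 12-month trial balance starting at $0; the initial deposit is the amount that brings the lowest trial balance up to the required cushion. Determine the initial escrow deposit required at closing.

$10,857.98

Cushion = 1 × $1,293.71 = $1,293.71
Trial balance (start $0, +$1,293.71 each month, − disbursements):
  Dec: +$1,293.71 → $1,293.71
  Jan: +$1,293.71 → $2,587.42
  Feb: +$1,293.71 − $13,445.40 → -$9,564.27
  Mar: +$1,293.71 → -$8,270.56
  Apr: +$1,293.71 → -$6,976.85
  May: +$1,293.71 → -$5,683.14
  Jun: +$1,293.71 → -$4,389.43
  Jul: +$1,293.71 − $2,079.12 → -$5,174.84
  Aug: +$1,293.71 → -$3,881.13
  Sep: +$1,293.71 → -$2,587.42
  Oct: +$1,293.71 → -$1,293.71
  Nov: +$1,293.71 → $0.00
Lowest trial balance = -$9,564.27 (Feb)
Initial deposit = cushion − low point = $1,293.71 − (-$9,564.27) = $10,857.98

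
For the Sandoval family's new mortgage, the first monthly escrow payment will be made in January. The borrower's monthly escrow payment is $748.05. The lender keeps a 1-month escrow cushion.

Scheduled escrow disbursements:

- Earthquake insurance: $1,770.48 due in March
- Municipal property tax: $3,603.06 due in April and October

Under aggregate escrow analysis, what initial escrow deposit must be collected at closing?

$3,129.39

Cushion = 1 × $748.05 = $748.05
Trial balance (start $0, +$748.05 each month, − disbursements):
  Jan: +$748.05 → $748.05
  Feb: +$748.05 → $1,496.10
  Mar: +$748.05 − $1,770.48 → $473.67
  Apr: +$748.05 − $3,603.06 → -$2,381.34
  May: +$748.05 → -$1,633.29
  Jun: +$748.05 → -$885.24
  Jul: +$748.05 → -$137.19
  Aug: +$748.05 → $610.86
  Sep: +$748.05 → $1,358.91
  Oct: +$748.05 − $3,603.06 → -$1,496.10
  Nov: +$748.05 → -$748.05
  Dec: +$748.05 → $0.00
Lowest trial balance = -$2,381.34 (Apr)
Initial deposit = cushion − low point = $748.05 − (-$2,381.34) = $3,129.39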